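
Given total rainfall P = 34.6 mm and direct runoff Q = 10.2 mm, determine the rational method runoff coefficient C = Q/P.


The runoff coefficient C = runoff depth / rainfall depth.
C = 10.2 / 34.6
  = 0.2948.

0.2948


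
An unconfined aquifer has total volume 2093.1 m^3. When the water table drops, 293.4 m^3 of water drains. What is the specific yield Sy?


Specific yield Sy = Volume drained / Total volume.
Sy = 293.4 / 2093.1
   = 0.1402.

0.1402


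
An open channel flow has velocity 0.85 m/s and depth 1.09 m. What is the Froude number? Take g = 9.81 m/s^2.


The Froude number is defined as Fr = V / sqrt(g*y).
g*y = 9.81 * 1.09 = 10.6929.
sqrt(g*y) = sqrt(10.6929) = 3.27.
Fr = 0.85 / 3.27 = 0.2599.

0.2599


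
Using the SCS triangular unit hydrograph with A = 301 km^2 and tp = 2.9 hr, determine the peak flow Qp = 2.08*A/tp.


SCS formula: Qp = 2.08 * A / tp.
Qp = 2.08 * 301 / 2.9
   = 626.08 / 2.9
   = 215.89 m^3/s per cm.

215.89


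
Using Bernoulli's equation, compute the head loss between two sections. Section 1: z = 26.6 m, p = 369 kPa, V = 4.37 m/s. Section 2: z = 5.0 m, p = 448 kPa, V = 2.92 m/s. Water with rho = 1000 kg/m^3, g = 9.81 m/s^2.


Total head at each section: H = z + p/(rho*g) + V^2/(2g).
H1 = 26.6 + 369*1000/(1000*9.81) + 4.37^2/(2*9.81)
   = 26.6 + 37.615 + 0.9733
   = 65.188 m.
H2 = 5.0 + 448*1000/(1000*9.81) + 2.92^2/(2*9.81)
   = 5.0 + 45.668 + 0.4346
   = 51.102 m.
h_L = H1 - H2 = 65.188 - 51.102 = 14.086 m.

14.086


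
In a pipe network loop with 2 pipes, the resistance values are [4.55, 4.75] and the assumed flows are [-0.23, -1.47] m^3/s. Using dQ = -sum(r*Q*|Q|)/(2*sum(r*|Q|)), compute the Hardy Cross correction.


Numerator terms (r*Q*|Q|): 4.55*-0.23*|-0.23| = -0.2407; 4.75*-1.47*|-1.47| = -10.2643.
Sum of numerator = -10.505.
Denominator terms (r*|Q|): 4.55*|-0.23| = 1.0465; 4.75*|-1.47| = 6.9825.
2 * sum of denominator = 2 * 8.029 = 16.058.
dQ = --10.505 / 16.058 = 0.6542 m^3/s.

0.6542


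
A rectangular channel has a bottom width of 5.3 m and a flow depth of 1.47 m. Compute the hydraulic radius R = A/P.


For a rectangular section:
Flow area A = b * y = 5.3 * 1.47 = 7.79 m^2.
Wetted perimeter P = b + 2y = 5.3 + 2*1.47 = 8.24 m.
Hydraulic radius R = A/P = 7.79 / 8.24 = 0.9455 m.

0.9455


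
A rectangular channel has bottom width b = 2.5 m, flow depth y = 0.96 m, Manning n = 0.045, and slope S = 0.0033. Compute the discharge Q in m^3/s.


For a rectangular channel, the cross-sectional area A = b * y = 2.5 * 0.96 = 2.4 m^2.
The wetted perimeter P = b + 2y = 2.5 + 2*0.96 = 4.42 m.
Hydraulic radius R = A/P = 2.4/4.42 = 0.543 m.
Velocity V = (1/n)*R^(2/3)*S^(1/2) = (1/0.045)*0.543^(2/3)*0.0033^(1/2) = 0.8496 m/s.
Discharge Q = A * V = 2.4 * 0.8496 = 2.039 m^3/s.

2.039


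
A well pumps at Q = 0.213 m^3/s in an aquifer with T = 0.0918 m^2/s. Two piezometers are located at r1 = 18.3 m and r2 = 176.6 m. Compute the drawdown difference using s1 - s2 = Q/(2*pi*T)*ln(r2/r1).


Thiem equation: s1 - s2 = Q/(2*pi*T) * ln(r2/r1).
ln(r2/r1) = ln(176.6/18.3) = 2.267.
Q/(2*pi*T) = 0.213 / (2*pi*0.0918) = 0.213 / 0.5768 = 0.3693.
s1 - s2 = 0.3693 * 2.267 = 0.8372 m.

0.8372


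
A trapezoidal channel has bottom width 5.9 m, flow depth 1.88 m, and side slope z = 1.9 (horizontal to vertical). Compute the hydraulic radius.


For a trapezoidal section with side slope z:
A = (b + z*y)*y = (5.9 + 1.9*1.88)*1.88 = 17.807 m^2.
P = b + 2*y*sqrt(1 + z^2) = 5.9 + 2*1.88*sqrt(1 + 1.9^2) = 13.973 m.
R = A/P = 17.807 / 13.973 = 1.2744 m.

1.2744


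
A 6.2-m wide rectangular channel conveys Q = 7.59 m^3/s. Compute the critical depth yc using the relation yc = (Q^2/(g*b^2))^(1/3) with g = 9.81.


Using yc = (Q^2 / (g * b^2))^(1/3):
Q^2 = 7.59^2 = 57.61.
g * b^2 = 9.81 * 6.2^2 = 9.81 * 38.44 = 377.1.
Q^2 / (g*b^2) = 57.61 / 377.1 = 0.1528.
yc = 0.1528^(1/3) = 0.5346 m.

0.5346


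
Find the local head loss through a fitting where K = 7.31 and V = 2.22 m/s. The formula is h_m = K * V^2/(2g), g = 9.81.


Minor loss formula: h_m = K * V^2/(2g).
V^2 = 2.22^2 = 4.9284.
V^2/(2g) = 4.9284 / 19.62 = 0.2512 m.
h_m = 7.31 * 0.2512 = 1.8362 m.

1.8362


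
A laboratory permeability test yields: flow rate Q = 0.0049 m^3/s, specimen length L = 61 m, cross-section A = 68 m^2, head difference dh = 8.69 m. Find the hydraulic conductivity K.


From K = Q*L / (A*dh):
Numerator: Q*L = 0.0049 * 61 = 0.2989.
Denominator: A*dh = 68 * 8.69 = 590.92.
K = 0.2989 / 590.92 = 0.000506 m/s.

0.000506


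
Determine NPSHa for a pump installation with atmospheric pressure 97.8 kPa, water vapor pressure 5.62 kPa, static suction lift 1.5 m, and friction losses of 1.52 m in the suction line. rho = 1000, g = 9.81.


NPSHa = p_atm/(rho*g) - z_s - hf_s - p_vap/(rho*g).
p_atm/(rho*g) = 97.8*1000 / (1000*9.81) = 9.969 m.
p_vap/(rho*g) = 5.62*1000 / (1000*9.81) = 0.573 m.
NPSHa = 9.969 - 1.5 - 1.52 - 0.573
      = 6.38 m.

6.38


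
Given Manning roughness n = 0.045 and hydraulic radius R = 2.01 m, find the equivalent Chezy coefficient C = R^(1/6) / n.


The Chezy coefficient relates to Manning's n through C = R^(1/6) / n.
R^(1/6) = 2.01^(1/6) = 1.123395.
C = 1.123395 / 0.045 = 24.96 m^(1/2)/s.

24.96


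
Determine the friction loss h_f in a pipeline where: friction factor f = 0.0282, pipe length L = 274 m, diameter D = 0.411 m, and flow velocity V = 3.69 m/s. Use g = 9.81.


Darcy-Weisbach equation: h_f = f * (L/D) * V^2/(2g).
f * L/D = 0.0282 * 274/0.411 = 18.8.
V^2/(2g) = 3.69^2 / (2*9.81) = 13.6161 / 19.62 = 0.694 m.
h_f = 18.8 * 0.694 = 13.047 m.

13.047


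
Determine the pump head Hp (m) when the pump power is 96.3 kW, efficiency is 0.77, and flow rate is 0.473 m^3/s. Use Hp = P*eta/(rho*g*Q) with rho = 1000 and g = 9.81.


Pump head formula: Hp = P * eta / (rho * g * Q).
Numerator: P * eta = 96.3 * 1000 * 0.77 = 74151.0 W.
Denominator: rho * g * Q = 1000 * 9.81 * 0.473 = 4640.13.
Hp = 74151.0 / 4640.13 = 15.98 m.

15.98


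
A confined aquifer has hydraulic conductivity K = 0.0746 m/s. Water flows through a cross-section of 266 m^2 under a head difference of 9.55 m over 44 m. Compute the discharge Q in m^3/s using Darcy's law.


Darcy's law: Q = K * A * i, where i = dh/L.
Hydraulic gradient i = 9.55 / 44 = 0.217045.
Q = 0.0746 * 266 * 0.217045
  = 4.307 m^3/s.

4.307


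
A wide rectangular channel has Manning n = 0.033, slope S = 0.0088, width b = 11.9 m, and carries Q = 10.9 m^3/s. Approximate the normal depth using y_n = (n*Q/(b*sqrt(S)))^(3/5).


We use the wide-channel approximation y_n = (n*Q/(b*sqrt(S)))^(3/5).
sqrt(S) = sqrt(0.0088) = 0.093808.
Numerator: n*Q = 0.033 * 10.9 = 0.3597.
Denominator: b*sqrt(S) = 11.9 * 0.093808 = 1.116315.
arg = 0.3222.
y_n = 0.3222^(3/5) = 0.5069 m.

0.5069


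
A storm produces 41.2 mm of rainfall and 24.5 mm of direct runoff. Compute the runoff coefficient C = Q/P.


The runoff coefficient C = runoff depth / rainfall depth.
C = 24.5 / 41.2
  = 0.5947.

0.5947


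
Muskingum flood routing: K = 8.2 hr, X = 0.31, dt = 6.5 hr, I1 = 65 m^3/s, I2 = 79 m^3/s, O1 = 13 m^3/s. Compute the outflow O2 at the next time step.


Muskingum coefficients:
denom = 2*K*(1-X) + dt = 2*8.2*(1-0.31) + 6.5 = 17.816.
C0 = (dt - 2*K*X)/denom = (6.5 - 2*8.2*0.31)/17.816 = 0.0795.
C1 = (dt + 2*K*X)/denom = (6.5 + 2*8.2*0.31)/17.816 = 0.6502.
C2 = (2*K*(1-X) - dt)/denom = 0.2703.
O2 = C0*I2 + C1*I1 + C2*O1
   = 0.0795*79 + 0.6502*65 + 0.2703*13
   = 52.06 m^3/s.

52.06


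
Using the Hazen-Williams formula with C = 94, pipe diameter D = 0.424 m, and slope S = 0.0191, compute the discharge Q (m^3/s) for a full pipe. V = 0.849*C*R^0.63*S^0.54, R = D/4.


For a full circular pipe, R = D/4 = 0.424/4 = 0.106 m.
V = 0.849 * 94 * 0.106^0.63 * 0.0191^0.54
  = 0.849 * 94 * 0.243188 * 0.117966
  = 2.2895 m/s.
Pipe area A = pi*D^2/4 = pi*0.424^2/4 = 0.1412 m^2.
Q = A * V = 0.1412 * 2.2895 = 0.3233 m^3/s.

0.3233


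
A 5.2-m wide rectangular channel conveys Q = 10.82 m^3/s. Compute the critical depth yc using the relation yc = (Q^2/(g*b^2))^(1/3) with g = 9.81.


Using yc = (Q^2 / (g * b^2))^(1/3):
Q^2 = 10.82^2 = 117.07.
g * b^2 = 9.81 * 5.2^2 = 9.81 * 27.04 = 265.26.
Q^2 / (g*b^2) = 117.07 / 265.26 = 0.4413.
yc = 0.4413^(1/3) = 0.7614 m.

0.7614


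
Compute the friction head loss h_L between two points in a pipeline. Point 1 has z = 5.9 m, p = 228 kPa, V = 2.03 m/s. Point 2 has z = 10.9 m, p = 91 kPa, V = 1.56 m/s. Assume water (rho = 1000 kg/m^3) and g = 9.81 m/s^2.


Total head at each section: H = z + p/(rho*g) + V^2/(2g).
H1 = 5.9 + 228*1000/(1000*9.81) + 2.03^2/(2*9.81)
   = 5.9 + 23.242 + 0.21
   = 29.352 m.
H2 = 10.9 + 91*1000/(1000*9.81) + 1.56^2/(2*9.81)
   = 10.9 + 9.276 + 0.124
   = 20.3 m.
h_L = H1 - H2 = 29.352 - 20.3 = 9.051 m.

9.051


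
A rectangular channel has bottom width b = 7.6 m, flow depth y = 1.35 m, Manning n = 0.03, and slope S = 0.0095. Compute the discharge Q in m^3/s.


For a rectangular channel, the cross-sectional area A = b * y = 7.6 * 1.35 = 10.26 m^2.
The wetted perimeter P = b + 2y = 7.6 + 2*1.35 = 10.3 m.
Hydraulic radius R = A/P = 10.26/10.3 = 0.9961 m.
Velocity V = (1/n)*R^(2/3)*S^(1/2) = (1/0.03)*0.9961^(2/3)*0.0095^(1/2) = 3.2405 m/s.
Discharge Q = A * V = 10.26 * 3.2405 = 33.248 m^3/s.

33.248


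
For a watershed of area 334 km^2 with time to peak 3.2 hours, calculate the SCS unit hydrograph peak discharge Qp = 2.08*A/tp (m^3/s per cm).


SCS formula: Qp = 2.08 * A / tp.
Qp = 2.08 * 334 / 3.2
   = 694.72 / 3.2
   = 217.1 m^3/s per cm.

217.1


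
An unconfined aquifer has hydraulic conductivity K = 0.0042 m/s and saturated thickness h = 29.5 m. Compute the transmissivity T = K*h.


Transmissivity is defined as T = K * h.
T = 0.0042 * 29.5
  = 0.1239 m^2/s.

0.1239


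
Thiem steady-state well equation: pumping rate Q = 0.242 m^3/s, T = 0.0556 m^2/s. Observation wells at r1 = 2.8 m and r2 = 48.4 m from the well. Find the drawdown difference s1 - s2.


Thiem equation: s1 - s2 = Q/(2*pi*T) * ln(r2/r1).
ln(r2/r1) = ln(48.4/2.8) = 2.8499.
Q/(2*pi*T) = 0.242 / (2*pi*0.0556) = 0.242 / 0.3493 = 0.6927.
s1 - s2 = 0.6927 * 2.8499 = 1.9742 m.

1.9742


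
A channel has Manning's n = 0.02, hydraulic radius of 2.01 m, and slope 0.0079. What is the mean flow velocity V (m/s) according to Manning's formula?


Manning's equation gives V = (1/n) * R^(2/3) * S^(1/2).
First, compute R^(2/3) = 2.01^(2/3) = 1.5927.
Next, S^(1/2) = 0.0079^(1/2) = 0.088882.
Then 1/n = 1/0.02 = 50.0.
V = 50.0 * 1.5927 * 0.088882 = 7.0781 m/s.

7.0781


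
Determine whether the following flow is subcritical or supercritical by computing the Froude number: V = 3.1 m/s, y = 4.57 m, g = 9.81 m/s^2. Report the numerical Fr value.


The Froude number is defined as Fr = V / sqrt(g*y).
g*y = 9.81 * 4.57 = 44.8317.
sqrt(g*y) = sqrt(44.8317) = 6.6956.
Fr = 3.1 / 6.6956 = 0.463.
Since Fr < 1, the flow is subcritical.

0.463


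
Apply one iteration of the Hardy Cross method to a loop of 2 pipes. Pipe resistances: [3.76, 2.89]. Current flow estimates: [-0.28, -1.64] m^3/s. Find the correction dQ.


Numerator terms (r*Q*|Q|): 3.76*-0.28*|-0.28| = -0.2948; 2.89*-1.64*|-1.64| = -7.7729.
Sum of numerator = -8.0677.
Denominator terms (r*|Q|): 3.76*|-0.28| = 1.0528; 2.89*|-1.64| = 4.7396.
2 * sum of denominator = 2 * 5.7924 = 11.5848.
dQ = --8.0677 / 11.5848 = 0.6964 m^3/s.

0.6964


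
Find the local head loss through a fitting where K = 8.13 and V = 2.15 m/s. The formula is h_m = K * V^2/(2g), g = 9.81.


Minor loss formula: h_m = K * V^2/(2g).
V^2 = 2.15^2 = 4.6225.
V^2/(2g) = 4.6225 / 19.62 = 0.2356 m.
h_m = 8.13 * 0.2356 = 1.9154 m.

1.9154


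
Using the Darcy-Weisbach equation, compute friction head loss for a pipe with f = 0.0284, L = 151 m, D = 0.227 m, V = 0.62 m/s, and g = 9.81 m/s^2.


Darcy-Weisbach equation: h_f = f * (L/D) * V^2/(2g).
f * L/D = 0.0284 * 151/0.227 = 18.8916.
V^2/(2g) = 0.62^2 / (2*9.81) = 0.3844 / 19.62 = 0.0196 m.
h_f = 18.8916 * 0.0196 = 0.37 m.

0.37


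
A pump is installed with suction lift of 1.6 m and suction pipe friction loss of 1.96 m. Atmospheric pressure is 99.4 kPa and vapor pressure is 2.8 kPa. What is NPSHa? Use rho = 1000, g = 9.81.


NPSHa = p_atm/(rho*g) - z_s - hf_s - p_vap/(rho*g).
p_atm/(rho*g) = 99.4*1000 / (1000*9.81) = 10.133 m.
p_vap/(rho*g) = 2.8*1000 / (1000*9.81) = 0.285 m.
NPSHa = 10.133 - 1.6 - 1.96 - 0.285
      = 6.29 m.

6.29


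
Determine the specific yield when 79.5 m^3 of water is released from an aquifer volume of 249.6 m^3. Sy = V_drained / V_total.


Specific yield Sy = Volume drained / Total volume.
Sy = 79.5 / 249.6
   = 0.3185.

0.3185


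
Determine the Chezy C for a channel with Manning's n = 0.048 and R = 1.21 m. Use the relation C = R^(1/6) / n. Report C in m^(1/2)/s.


The Chezy coefficient relates to Manning's n through C = R^(1/6) / n.
R^(1/6) = 1.21^(1/6) = 1.03228.
C = 1.03228 / 0.048 = 21.51 m^(1/2)/s.

21.51


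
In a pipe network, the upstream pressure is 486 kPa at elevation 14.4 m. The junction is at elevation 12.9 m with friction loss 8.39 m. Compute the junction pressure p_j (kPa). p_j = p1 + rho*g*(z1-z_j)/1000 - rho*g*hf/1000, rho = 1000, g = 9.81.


Junction pressure: p_j = p1 + rho*g*(z1 - z_j)/1000 - rho*g*hf/1000.
Elevation term = 1000*9.81*(14.4 - 12.9)/1000 = 14.715 kPa.
Friction term = 1000*9.81*8.39/1000 = 82.306 kPa.
p_j = 486 + 14.715 - 82.306 = 418.41 kPa.

418.41


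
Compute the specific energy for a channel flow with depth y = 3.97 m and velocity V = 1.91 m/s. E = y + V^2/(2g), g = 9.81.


Specific energy E = y + V^2/(2g).
Velocity head = V^2/(2g) = 1.91^2 / (2*9.81) = 3.6481 / 19.62 = 0.1859 m.
E = 3.97 + 0.1859 = 4.1559 m.

4.1559


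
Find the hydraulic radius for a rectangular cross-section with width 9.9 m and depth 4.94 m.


For a rectangular section:
Flow area A = b * y = 9.9 * 4.94 = 48.91 m^2.
Wetted perimeter P = b + 2y = 9.9 + 2*4.94 = 19.78 m.
Hydraulic radius R = A/P = 48.91 / 19.78 = 2.4725 m.

2.4725


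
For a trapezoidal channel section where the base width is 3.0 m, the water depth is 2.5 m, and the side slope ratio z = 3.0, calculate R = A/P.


For a trapezoidal section with side slope z:
A = (b + z*y)*y = (3.0 + 3.0*2.5)*2.5 = 26.25 m^2.
P = b + 2*y*sqrt(1 + z^2) = 3.0 + 2*2.5*sqrt(1 + 3.0^2) = 18.811 m.
R = A/P = 26.25 / 18.811 = 1.3954 m.

1.3954


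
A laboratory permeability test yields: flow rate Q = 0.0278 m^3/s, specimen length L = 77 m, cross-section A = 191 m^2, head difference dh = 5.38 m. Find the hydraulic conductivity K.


From K = Q*L / (A*dh):
Numerator: Q*L = 0.0278 * 77 = 2.1406.
Denominator: A*dh = 191 * 5.38 = 1027.58.
K = 2.1406 / 1027.58 = 0.002083 m/s.

0.002083


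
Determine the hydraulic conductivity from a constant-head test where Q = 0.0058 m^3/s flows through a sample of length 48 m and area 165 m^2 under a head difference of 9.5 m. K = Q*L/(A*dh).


From K = Q*L / (A*dh):
Numerator: Q*L = 0.0058 * 48 = 0.2784.
Denominator: A*dh = 165 * 9.5 = 1567.5.
K = 0.2784 / 1567.5 = 0.000178 m/s.

0.000178


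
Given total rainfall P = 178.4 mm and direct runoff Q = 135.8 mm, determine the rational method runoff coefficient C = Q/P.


The runoff coefficient C = runoff depth / rainfall depth.
C = 135.8 / 178.4
  = 0.7612.

0.7612


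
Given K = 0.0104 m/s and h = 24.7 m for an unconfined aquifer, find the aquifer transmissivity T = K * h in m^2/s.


Transmissivity is defined as T = K * h.
T = 0.0104 * 24.7
  = 0.2569 m^2/s.

0.2569


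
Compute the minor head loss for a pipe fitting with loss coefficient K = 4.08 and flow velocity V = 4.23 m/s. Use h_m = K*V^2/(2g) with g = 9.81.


Minor loss formula: h_m = K * V^2/(2g).
V^2 = 4.23^2 = 17.8929.
V^2/(2g) = 17.8929 / 19.62 = 0.912 m.
h_m = 4.08 * 0.912 = 3.7208 m.

3.7208


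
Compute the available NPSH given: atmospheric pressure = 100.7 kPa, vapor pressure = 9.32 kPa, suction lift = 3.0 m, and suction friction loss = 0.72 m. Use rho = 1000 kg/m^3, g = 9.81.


NPSHa = p_atm/(rho*g) - z_s - hf_s - p_vap/(rho*g).
p_atm/(rho*g) = 100.7*1000 / (1000*9.81) = 10.265 m.
p_vap/(rho*g) = 9.32*1000 / (1000*9.81) = 0.95 m.
NPSHa = 10.265 - 3.0 - 0.72 - 0.95
      = 5.59 m.

5.59


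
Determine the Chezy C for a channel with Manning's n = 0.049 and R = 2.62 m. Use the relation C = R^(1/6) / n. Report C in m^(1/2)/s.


The Chezy coefficient relates to Manning's n through C = R^(1/6) / n.
R^(1/6) = 2.62^(1/6) = 1.174132.
C = 1.174132 / 0.049 = 23.96 m^(1/2)/s.

23.96


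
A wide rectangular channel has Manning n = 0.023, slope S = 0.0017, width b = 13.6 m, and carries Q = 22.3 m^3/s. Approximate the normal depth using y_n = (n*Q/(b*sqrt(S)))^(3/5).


We use the wide-channel approximation y_n = (n*Q/(b*sqrt(S)))^(3/5).
sqrt(S) = sqrt(0.0017) = 0.041231.
Numerator: n*Q = 0.023 * 22.3 = 0.5129.
Denominator: b*sqrt(S) = 13.6 * 0.041231 = 0.560742.
arg = 0.9147.
y_n = 0.9147^(3/5) = 0.9479 m.

0.9479


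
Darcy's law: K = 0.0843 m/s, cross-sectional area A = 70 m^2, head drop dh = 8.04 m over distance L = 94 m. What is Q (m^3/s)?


Darcy's law: Q = K * A * i, where i = dh/L.
Hydraulic gradient i = 8.04 / 94 = 0.085532.
Q = 0.0843 * 70 * 0.085532
  = 0.5047 m^3/s.

0.5047


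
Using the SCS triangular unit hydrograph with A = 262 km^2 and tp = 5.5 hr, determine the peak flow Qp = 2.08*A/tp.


SCS formula: Qp = 2.08 * A / tp.
Qp = 2.08 * 262 / 5.5
   = 544.96 / 5.5
   = 99.08 m^3/s per cm.

99.08


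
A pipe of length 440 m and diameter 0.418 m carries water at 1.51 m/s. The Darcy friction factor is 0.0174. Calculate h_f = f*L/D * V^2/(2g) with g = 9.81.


Darcy-Weisbach equation: h_f = f * (L/D) * V^2/(2g).
f * L/D = 0.0174 * 440/0.418 = 18.3158.
V^2/(2g) = 1.51^2 / (2*9.81) = 2.2801 / 19.62 = 0.1162 m.
h_f = 18.3158 * 0.1162 = 2.129 m.

2.129


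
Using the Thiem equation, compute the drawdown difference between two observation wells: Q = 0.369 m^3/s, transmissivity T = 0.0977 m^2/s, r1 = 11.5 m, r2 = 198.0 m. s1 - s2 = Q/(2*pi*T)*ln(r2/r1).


Thiem equation: s1 - s2 = Q/(2*pi*T) * ln(r2/r1).
ln(r2/r1) = ln(198.0/11.5) = 2.8459.
Q/(2*pi*T) = 0.369 / (2*pi*0.0977) = 0.369 / 0.6139 = 0.6011.
s1 - s2 = 0.6011 * 2.8459 = 1.7107 m.

1.7107


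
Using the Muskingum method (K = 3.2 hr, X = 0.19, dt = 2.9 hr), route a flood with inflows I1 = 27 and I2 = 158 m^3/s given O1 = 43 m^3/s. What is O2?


Muskingum coefficients:
denom = 2*K*(1-X) + dt = 2*3.2*(1-0.19) + 2.9 = 8.084.
C0 = (dt - 2*K*X)/denom = (2.9 - 2*3.2*0.19)/8.084 = 0.2083.
C1 = (dt + 2*K*X)/denom = (2.9 + 2*3.2*0.19)/8.084 = 0.5092.
C2 = (2*K*(1-X) - dt)/denom = 0.2825.
O2 = C0*I2 + C1*I1 + C2*O1
   = 0.2083*158 + 0.5092*27 + 0.2825*43
   = 58.81 m^3/s.

58.81


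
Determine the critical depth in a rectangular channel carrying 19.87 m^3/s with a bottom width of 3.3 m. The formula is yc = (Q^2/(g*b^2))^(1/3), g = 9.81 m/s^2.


Using yc = (Q^2 / (g * b^2))^(1/3):
Q^2 = 19.87^2 = 394.82.
g * b^2 = 9.81 * 3.3^2 = 9.81 * 10.89 = 106.83.
Q^2 / (g*b^2) = 394.82 / 106.83 = 3.6958.
yc = 3.6958^(1/3) = 1.5461 m.

1.5461


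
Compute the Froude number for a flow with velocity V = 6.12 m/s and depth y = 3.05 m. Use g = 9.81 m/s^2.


The Froude number is defined as Fr = V / sqrt(g*y).
g*y = 9.81 * 3.05 = 29.9205.
sqrt(g*y) = sqrt(29.9205) = 5.47.
Fr = 6.12 / 5.47 = 1.1188.

1.1188


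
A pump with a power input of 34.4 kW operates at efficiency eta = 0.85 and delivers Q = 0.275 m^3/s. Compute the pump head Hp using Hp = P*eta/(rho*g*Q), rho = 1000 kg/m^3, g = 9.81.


Pump head formula: Hp = P * eta / (rho * g * Q).
Numerator: P * eta = 34.4 * 1000 * 0.85 = 29240.0 W.
Denominator: rho * g * Q = 1000 * 9.81 * 0.275 = 2697.75.
Hp = 29240.0 / 2697.75 = 10.84 m.

10.84


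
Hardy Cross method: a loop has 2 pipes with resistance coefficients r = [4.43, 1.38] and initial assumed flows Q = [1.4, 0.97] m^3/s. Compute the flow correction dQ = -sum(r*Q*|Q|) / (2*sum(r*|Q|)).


Numerator terms (r*Q*|Q|): 4.43*1.4*|1.4| = 8.6828; 1.38*0.97*|0.97| = 1.2984.
Sum of numerator = 9.9812.
Denominator terms (r*|Q|): 4.43*|1.4| = 6.202; 1.38*|0.97| = 1.3386.
2 * sum of denominator = 2 * 7.5406 = 15.0812.
dQ = -9.9812 / 15.0812 = -0.6618 m^3/s.

-0.6618


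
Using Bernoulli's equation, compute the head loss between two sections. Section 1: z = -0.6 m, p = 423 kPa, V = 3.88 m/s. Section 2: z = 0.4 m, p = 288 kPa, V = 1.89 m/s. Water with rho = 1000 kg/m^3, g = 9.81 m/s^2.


Total head at each section: H = z + p/(rho*g) + V^2/(2g).
H1 = -0.6 + 423*1000/(1000*9.81) + 3.88^2/(2*9.81)
   = -0.6 + 43.119 + 0.7673
   = 43.287 m.
H2 = 0.4 + 288*1000/(1000*9.81) + 1.89^2/(2*9.81)
   = 0.4 + 29.358 + 0.1821
   = 29.94 m.
h_L = H1 - H2 = 43.287 - 29.94 = 13.347 m.

13.347


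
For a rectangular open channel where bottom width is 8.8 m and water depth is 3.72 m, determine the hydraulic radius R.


For a rectangular section:
Flow area A = b * y = 8.8 * 3.72 = 32.74 m^2.
Wetted perimeter P = b + 2y = 8.8 + 2*3.72 = 16.24 m.
Hydraulic radius R = A/P = 32.74 / 16.24 = 2.0158 m.

2.0158


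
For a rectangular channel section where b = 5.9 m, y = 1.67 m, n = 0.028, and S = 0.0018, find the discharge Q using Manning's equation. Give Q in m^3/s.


For a rectangular channel, the cross-sectional area A = b * y = 5.9 * 1.67 = 9.85 m^2.
The wetted perimeter P = b + 2y = 5.9 + 2*1.67 = 9.24 m.
Hydraulic radius R = A/P = 9.85/9.24 = 1.0663 m.
Velocity V = (1/n)*R^(2/3)*S^(1/2) = (1/0.028)*1.0663^(2/3)*0.0018^(1/2) = 1.5815 m/s.
Discharge Q = A * V = 9.85 * 1.5815 = 15.583 m^3/s.

15.583


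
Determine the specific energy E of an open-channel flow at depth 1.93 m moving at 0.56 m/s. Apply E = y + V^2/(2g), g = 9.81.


Specific energy E = y + V^2/(2g).
Velocity head = V^2/(2g) = 0.56^2 / (2*9.81) = 0.3136 / 19.62 = 0.016 m.
E = 1.93 + 0.016 = 1.946 m.

1.946


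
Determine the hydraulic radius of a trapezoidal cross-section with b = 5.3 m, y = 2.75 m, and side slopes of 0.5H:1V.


For a trapezoidal section with side slope z:
A = (b + z*y)*y = (5.3 + 0.5*2.75)*2.75 = 18.356 m^2.
P = b + 2*y*sqrt(1 + z^2) = 5.3 + 2*2.75*sqrt(1 + 0.5^2) = 11.449 m.
R = A/P = 18.356 / 11.449 = 1.6033 m.

1.6033


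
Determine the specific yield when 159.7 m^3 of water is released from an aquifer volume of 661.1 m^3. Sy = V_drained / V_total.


Specific yield Sy = Volume drained / Total volume.
Sy = 159.7 / 661.1
   = 0.2416.

0.2416


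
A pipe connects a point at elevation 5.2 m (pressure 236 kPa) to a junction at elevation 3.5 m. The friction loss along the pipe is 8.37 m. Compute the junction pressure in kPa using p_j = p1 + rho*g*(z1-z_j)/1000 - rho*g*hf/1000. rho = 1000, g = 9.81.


Junction pressure: p_j = p1 + rho*g*(z1 - z_j)/1000 - rho*g*hf/1000.
Elevation term = 1000*9.81*(5.2 - 3.5)/1000 = 16.677 kPa.
Friction term = 1000*9.81*8.37/1000 = 82.11 kPa.
p_j = 236 + 16.677 - 82.11 = 170.57 kPa.

170.57


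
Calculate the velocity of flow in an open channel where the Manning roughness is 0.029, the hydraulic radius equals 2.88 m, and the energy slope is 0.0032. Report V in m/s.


Manning's equation gives V = (1/n) * R^(2/3) * S^(1/2).
First, compute R^(2/3) = 2.88^(2/3) = 2.0242.
Next, S^(1/2) = 0.0032^(1/2) = 0.056569.
Then 1/n = 1/0.029 = 34.48.
V = 34.48 * 2.0242 * 0.056569 = 3.9486 m/s.

3.9486


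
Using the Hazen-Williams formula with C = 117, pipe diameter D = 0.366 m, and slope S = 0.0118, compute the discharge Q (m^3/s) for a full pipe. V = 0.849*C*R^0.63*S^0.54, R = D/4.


For a full circular pipe, R = D/4 = 0.366/4 = 0.0915 m.
V = 0.849 * 117 * 0.0915^0.63 * 0.0118^0.54
  = 0.849 * 117 * 0.221664 * 0.090953
  = 2.0027 m/s.
Pipe area A = pi*D^2/4 = pi*0.366^2/4 = 0.1052 m^2.
Q = A * V = 0.1052 * 2.0027 = 0.2107 m^3/s.

0.2107


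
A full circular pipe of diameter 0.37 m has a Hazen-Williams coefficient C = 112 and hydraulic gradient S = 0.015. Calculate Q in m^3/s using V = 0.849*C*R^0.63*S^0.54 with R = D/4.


For a full circular pipe, R = D/4 = 0.37/4 = 0.0925 m.
V = 0.849 * 112 * 0.0925^0.63 * 0.015^0.54
  = 0.849 * 112 * 0.223187 * 0.103535
  = 2.1973 m/s.
Pipe area A = pi*D^2/4 = pi*0.37^2/4 = 0.1075 m^2.
Q = A * V = 0.1075 * 2.1973 = 0.2363 m^3/s.

0.2363


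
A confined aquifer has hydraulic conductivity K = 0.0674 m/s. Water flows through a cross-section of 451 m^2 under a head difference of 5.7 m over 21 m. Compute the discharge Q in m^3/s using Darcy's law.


Darcy's law: Q = K * A * i, where i = dh/L.
Hydraulic gradient i = 5.7 / 21 = 0.271429.
Q = 0.0674 * 451 * 0.271429
  = 8.2507 m^3/s.

8.2507


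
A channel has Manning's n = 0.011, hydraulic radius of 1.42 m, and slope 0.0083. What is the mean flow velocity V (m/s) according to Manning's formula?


Manning's equation gives V = (1/n) * R^(2/3) * S^(1/2).
First, compute R^(2/3) = 1.42^(2/3) = 1.2634.
Next, S^(1/2) = 0.0083^(1/2) = 0.091104.
Then 1/n = 1/0.011 = 90.91.
V = 90.91 * 1.2634 * 0.091104 = 10.4634 m/s.

10.4634


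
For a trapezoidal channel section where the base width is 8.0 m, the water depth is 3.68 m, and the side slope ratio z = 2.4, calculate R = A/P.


For a trapezoidal section with side slope z:
A = (b + z*y)*y = (8.0 + 2.4*3.68)*3.68 = 61.942 m^2.
P = b + 2*y*sqrt(1 + z^2) = 8.0 + 2*3.68*sqrt(1 + 2.4^2) = 27.136 m.
R = A/P = 61.942 / 27.136 = 2.2826 m.

2.2826


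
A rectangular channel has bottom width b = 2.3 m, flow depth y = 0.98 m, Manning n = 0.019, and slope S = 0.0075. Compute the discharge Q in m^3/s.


For a rectangular channel, the cross-sectional area A = b * y = 2.3 * 0.98 = 2.25 m^2.
The wetted perimeter P = b + 2y = 2.3 + 2*0.98 = 4.26 m.
Hydraulic radius R = A/P = 2.25/4.26 = 0.5291 m.
Velocity V = (1/n)*R^(2/3)*S^(1/2) = (1/0.019)*0.5291^(2/3)*0.0075^(1/2) = 2.9818 m/s.
Discharge Q = A * V = 2.25 * 2.9818 = 6.721 m^3/s.

6.721


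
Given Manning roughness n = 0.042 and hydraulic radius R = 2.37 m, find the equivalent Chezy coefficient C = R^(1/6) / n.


The Chezy coefficient relates to Manning's n through C = R^(1/6) / n.
R^(1/6) = 2.37^(1/6) = 1.15467.
C = 1.15467 / 0.042 = 27.49 m^(1/2)/s.

27.49


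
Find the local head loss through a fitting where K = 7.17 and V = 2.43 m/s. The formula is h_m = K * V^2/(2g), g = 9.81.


Minor loss formula: h_m = K * V^2/(2g).
V^2 = 2.43^2 = 5.9049.
V^2/(2g) = 5.9049 / 19.62 = 0.301 m.
h_m = 7.17 * 0.301 = 2.1579 m.

2.1579


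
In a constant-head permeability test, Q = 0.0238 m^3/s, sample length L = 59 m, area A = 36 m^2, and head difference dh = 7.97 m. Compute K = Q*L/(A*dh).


From K = Q*L / (A*dh):
Numerator: Q*L = 0.0238 * 59 = 1.4042.
Denominator: A*dh = 36 * 7.97 = 286.92.
K = 1.4042 / 286.92 = 0.004894 m/s.

0.004894


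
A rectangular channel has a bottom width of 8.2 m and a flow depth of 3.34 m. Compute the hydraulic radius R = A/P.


For a rectangular section:
Flow area A = b * y = 8.2 * 3.34 = 27.39 m^2.
Wetted perimeter P = b + 2y = 8.2 + 2*3.34 = 14.88 m.
Hydraulic radius R = A/P = 27.39 / 14.88 = 1.8406 m.

1.8406


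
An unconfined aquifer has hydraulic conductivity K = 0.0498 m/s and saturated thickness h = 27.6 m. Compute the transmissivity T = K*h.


Transmissivity is defined as T = K * h.
T = 0.0498 * 27.6
  = 1.3745 m^2/s.

1.3745


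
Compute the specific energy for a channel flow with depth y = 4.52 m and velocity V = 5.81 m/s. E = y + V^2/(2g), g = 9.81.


Specific energy E = y + V^2/(2g).
Velocity head = V^2/(2g) = 5.81^2 / (2*9.81) = 33.7561 / 19.62 = 1.7205 m.
E = 4.52 + 1.7205 = 6.2405 m.

6.2405


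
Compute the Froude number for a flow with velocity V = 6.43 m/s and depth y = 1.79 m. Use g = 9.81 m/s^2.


The Froude number is defined as Fr = V / sqrt(g*y).
g*y = 9.81 * 1.79 = 17.5599.
sqrt(g*y) = sqrt(17.5599) = 4.1905.
Fr = 6.43 / 4.1905 = 1.5344.

1.5344


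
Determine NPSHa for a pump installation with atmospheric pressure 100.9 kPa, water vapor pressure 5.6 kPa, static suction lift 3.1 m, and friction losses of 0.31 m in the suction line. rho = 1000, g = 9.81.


NPSHa = p_atm/(rho*g) - z_s - hf_s - p_vap/(rho*g).
p_atm/(rho*g) = 100.9*1000 / (1000*9.81) = 10.285 m.
p_vap/(rho*g) = 5.6*1000 / (1000*9.81) = 0.571 m.
NPSHa = 10.285 - 3.1 - 0.31 - 0.571
      = 6.3 m.

6.3


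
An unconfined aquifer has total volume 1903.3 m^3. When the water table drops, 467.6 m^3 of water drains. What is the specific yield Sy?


Specific yield Sy = Volume drained / Total volume.
Sy = 467.6 / 1903.3
   = 0.2457.

0.2457


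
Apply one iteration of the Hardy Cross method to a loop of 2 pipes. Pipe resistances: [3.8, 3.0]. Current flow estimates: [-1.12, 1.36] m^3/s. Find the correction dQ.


Numerator terms (r*Q*|Q|): 3.8*-1.12*|-1.12| = -4.7667; 3.0*1.36*|1.36| = 5.5488.
Sum of numerator = 0.7821.
Denominator terms (r*|Q|): 3.8*|-1.12| = 4.256; 3.0*|1.36| = 4.08.
2 * sum of denominator = 2 * 8.336 = 16.672.
dQ = -0.7821 / 16.672 = -0.0469 m^3/s.

-0.0469


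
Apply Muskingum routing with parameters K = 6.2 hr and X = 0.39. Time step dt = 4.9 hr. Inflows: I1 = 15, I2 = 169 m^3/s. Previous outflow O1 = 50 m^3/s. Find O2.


Muskingum coefficients:
denom = 2*K*(1-X) + dt = 2*6.2*(1-0.39) + 4.9 = 12.464.
C0 = (dt - 2*K*X)/denom = (4.9 - 2*6.2*0.39)/12.464 = 0.0051.
C1 = (dt + 2*K*X)/denom = (4.9 + 2*6.2*0.39)/12.464 = 0.7811.
C2 = (2*K*(1-X) - dt)/denom = 0.2137.
O2 = C0*I2 + C1*I1 + C2*O1
   = 0.0051*169 + 0.7811*15 + 0.2137*50
   = 23.27 m^3/s.

23.27


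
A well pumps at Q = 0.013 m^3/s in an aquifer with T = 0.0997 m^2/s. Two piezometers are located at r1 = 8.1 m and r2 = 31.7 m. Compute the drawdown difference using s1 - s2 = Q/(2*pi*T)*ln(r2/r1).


Thiem equation: s1 - s2 = Q/(2*pi*T) * ln(r2/r1).
ln(r2/r1) = ln(31.7/8.1) = 1.3645.
Q/(2*pi*T) = 0.013 / (2*pi*0.0997) = 0.013 / 0.6264 = 0.0208.
s1 - s2 = 0.0208 * 1.3645 = 0.0283 m.

0.0283


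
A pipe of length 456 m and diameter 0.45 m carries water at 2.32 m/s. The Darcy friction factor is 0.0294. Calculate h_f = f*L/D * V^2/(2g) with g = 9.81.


Darcy-Weisbach equation: h_f = f * (L/D) * V^2/(2g).
f * L/D = 0.0294 * 456/0.45 = 29.792.
V^2/(2g) = 2.32^2 / (2*9.81) = 5.3824 / 19.62 = 0.2743 m.
h_f = 29.792 * 0.2743 = 8.173 m.

8.173


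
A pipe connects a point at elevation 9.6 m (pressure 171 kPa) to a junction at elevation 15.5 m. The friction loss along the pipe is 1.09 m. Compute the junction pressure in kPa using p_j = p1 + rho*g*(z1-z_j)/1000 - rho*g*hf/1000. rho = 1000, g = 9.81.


Junction pressure: p_j = p1 + rho*g*(z1 - z_j)/1000 - rho*g*hf/1000.
Elevation term = 1000*9.81*(9.6 - 15.5)/1000 = -57.879 kPa.
Friction term = 1000*9.81*1.09/1000 = 10.693 kPa.
p_j = 171 + -57.879 - 10.693 = 102.43 kPa.

102.43


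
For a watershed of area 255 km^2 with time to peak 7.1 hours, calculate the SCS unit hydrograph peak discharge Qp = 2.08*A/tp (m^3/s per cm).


SCS formula: Qp = 2.08 * A / tp.
Qp = 2.08 * 255 / 7.1
   = 530.4 / 7.1
   = 74.7 m^3/s per cm.

74.7


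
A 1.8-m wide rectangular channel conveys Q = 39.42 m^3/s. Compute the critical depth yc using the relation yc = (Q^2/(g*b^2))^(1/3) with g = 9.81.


Using yc = (Q^2 / (g * b^2))^(1/3):
Q^2 = 39.42^2 = 1553.94.
g * b^2 = 9.81 * 1.8^2 = 9.81 * 3.24 = 31.78.
Q^2 / (g*b^2) = 1553.94 / 31.78 = 48.8968.
yc = 48.8968^(1/3) = 3.6566 m.

3.6566


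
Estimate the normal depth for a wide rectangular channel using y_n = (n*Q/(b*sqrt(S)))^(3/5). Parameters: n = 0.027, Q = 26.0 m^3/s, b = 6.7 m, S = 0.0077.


We use the wide-channel approximation y_n = (n*Q/(b*sqrt(S)))^(3/5).
sqrt(S) = sqrt(0.0077) = 0.08775.
Numerator: n*Q = 0.027 * 26.0 = 0.702.
Denominator: b*sqrt(S) = 6.7 * 0.08775 = 0.587925.
arg = 1.194.
y_n = 1.194^(3/5) = 1.1123 m.

1.1123


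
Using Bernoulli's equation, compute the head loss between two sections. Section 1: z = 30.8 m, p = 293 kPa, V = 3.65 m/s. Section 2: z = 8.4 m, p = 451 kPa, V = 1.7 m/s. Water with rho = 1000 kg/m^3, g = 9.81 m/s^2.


Total head at each section: H = z + p/(rho*g) + V^2/(2g).
H1 = 30.8 + 293*1000/(1000*9.81) + 3.65^2/(2*9.81)
   = 30.8 + 29.867 + 0.679
   = 61.347 m.
H2 = 8.4 + 451*1000/(1000*9.81) + 1.7^2/(2*9.81)
   = 8.4 + 45.973 + 0.1473
   = 54.521 m.
h_L = H1 - H2 = 61.347 - 54.521 = 6.826 m.

6.826


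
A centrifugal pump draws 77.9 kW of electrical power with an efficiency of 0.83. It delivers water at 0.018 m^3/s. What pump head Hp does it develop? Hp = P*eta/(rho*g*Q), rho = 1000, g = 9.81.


Pump head formula: Hp = P * eta / (rho * g * Q).
Numerator: P * eta = 77.9 * 1000 * 0.83 = 64657.0 W.
Denominator: rho * g * Q = 1000 * 9.81 * 0.018 = 176.58.
Hp = 64657.0 / 176.58 = 366.16 m.

366.16


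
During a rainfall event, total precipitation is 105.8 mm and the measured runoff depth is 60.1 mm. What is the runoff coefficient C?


The runoff coefficient C = runoff depth / rainfall depth.
C = 60.1 / 105.8
  = 0.5681.

0.5681


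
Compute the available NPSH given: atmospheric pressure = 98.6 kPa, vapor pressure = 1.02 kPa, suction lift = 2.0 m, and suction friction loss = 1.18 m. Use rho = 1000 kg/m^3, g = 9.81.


NPSHa = p_atm/(rho*g) - z_s - hf_s - p_vap/(rho*g).
p_atm/(rho*g) = 98.6*1000 / (1000*9.81) = 10.051 m.
p_vap/(rho*g) = 1.02*1000 / (1000*9.81) = 0.104 m.
NPSHa = 10.051 - 2.0 - 1.18 - 0.104
      = 6.77 m.

6.77


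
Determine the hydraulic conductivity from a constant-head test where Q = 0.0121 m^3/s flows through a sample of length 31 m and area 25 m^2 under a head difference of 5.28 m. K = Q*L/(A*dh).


From K = Q*L / (A*dh):
Numerator: Q*L = 0.0121 * 31 = 0.3751.
Denominator: A*dh = 25 * 5.28 = 132.0.
K = 0.3751 / 132.0 = 0.002842 m/s.

0.002842


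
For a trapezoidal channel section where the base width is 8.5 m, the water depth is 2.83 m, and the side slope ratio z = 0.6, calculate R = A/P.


For a trapezoidal section with side slope z:
A = (b + z*y)*y = (8.5 + 0.6*2.83)*2.83 = 28.86 m^2.
P = b + 2*y*sqrt(1 + z^2) = 8.5 + 2*2.83*sqrt(1 + 0.6^2) = 15.101 m.
R = A/P = 28.86 / 15.101 = 1.9112 m.

1.9112


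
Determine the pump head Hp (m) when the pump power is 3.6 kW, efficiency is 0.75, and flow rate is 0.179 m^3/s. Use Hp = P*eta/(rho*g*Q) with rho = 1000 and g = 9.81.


Pump head formula: Hp = P * eta / (rho * g * Q).
Numerator: P * eta = 3.6 * 1000 * 0.75 = 2700.0 W.
Denominator: rho * g * Q = 1000 * 9.81 * 0.179 = 1755.99.
Hp = 2700.0 / 1755.99 = 1.54 m.

1.54


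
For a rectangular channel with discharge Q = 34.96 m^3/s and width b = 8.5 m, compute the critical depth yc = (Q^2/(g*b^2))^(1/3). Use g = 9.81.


Using yc = (Q^2 / (g * b^2))^(1/3):
Q^2 = 34.96^2 = 1222.2.
g * b^2 = 9.81 * 8.5^2 = 9.81 * 72.25 = 708.77.
Q^2 / (g*b^2) = 1222.2 / 708.77 = 1.7244.
yc = 1.7244^(1/3) = 1.1992 m.

1.1992


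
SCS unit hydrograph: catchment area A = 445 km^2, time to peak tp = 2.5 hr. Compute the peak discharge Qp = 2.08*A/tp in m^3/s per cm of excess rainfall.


SCS formula: Qp = 2.08 * A / tp.
Qp = 2.08 * 445 / 2.5
   = 925.6 / 2.5
   = 370.24 m^3/s per cm.

370.24


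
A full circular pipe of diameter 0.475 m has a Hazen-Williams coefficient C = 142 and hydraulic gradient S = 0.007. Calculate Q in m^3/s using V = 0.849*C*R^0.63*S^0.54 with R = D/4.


For a full circular pipe, R = D/4 = 0.475/4 = 0.1187 m.
V = 0.849 * 142 * 0.1187^0.63 * 0.007^0.54
  = 0.849 * 142 * 0.261228 * 0.068605
  = 2.1606 m/s.
Pipe area A = pi*D^2/4 = pi*0.475^2/4 = 0.1772 m^2.
Q = A * V = 0.1772 * 2.1606 = 0.3829 m^3/s.

0.3829


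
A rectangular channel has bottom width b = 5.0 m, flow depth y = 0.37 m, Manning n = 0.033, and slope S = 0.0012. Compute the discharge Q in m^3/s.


For a rectangular channel, the cross-sectional area A = b * y = 5.0 * 0.37 = 1.85 m^2.
The wetted perimeter P = b + 2y = 5.0 + 2*0.37 = 5.74 m.
Hydraulic radius R = A/P = 1.85/5.74 = 0.3223 m.
Velocity V = (1/n)*R^(2/3)*S^(1/2) = (1/0.033)*0.3223^(2/3)*0.0012^(1/2) = 0.4935 m/s.
Discharge Q = A * V = 1.85 * 0.4935 = 0.913 m^3/s.

0.913


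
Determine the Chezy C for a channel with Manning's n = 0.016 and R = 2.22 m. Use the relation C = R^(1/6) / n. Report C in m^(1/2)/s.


The Chezy coefficient relates to Manning's n through C = R^(1/6) / n.
R^(1/6) = 2.22^(1/6) = 1.142156.
C = 1.142156 / 0.016 = 71.38 m^(1/2)/s.

71.38


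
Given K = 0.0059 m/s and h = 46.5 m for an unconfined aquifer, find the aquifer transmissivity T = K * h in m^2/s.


Transmissivity is defined as T = K * h.
T = 0.0059 * 46.5
  = 0.2743 m^2/s.

0.2743


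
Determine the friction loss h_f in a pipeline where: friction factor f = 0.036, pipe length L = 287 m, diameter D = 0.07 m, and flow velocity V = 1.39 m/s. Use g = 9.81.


Darcy-Weisbach equation: h_f = f * (L/D) * V^2/(2g).
f * L/D = 0.036 * 287/0.07 = 147.6.
V^2/(2g) = 1.39^2 / (2*9.81) = 1.9321 / 19.62 = 0.0985 m.
h_f = 147.6 * 0.0985 = 14.535 m.

14.535


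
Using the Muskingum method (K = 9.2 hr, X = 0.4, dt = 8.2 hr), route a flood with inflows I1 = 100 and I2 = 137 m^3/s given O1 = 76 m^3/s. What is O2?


Muskingum coefficients:
denom = 2*K*(1-X) + dt = 2*9.2*(1-0.4) + 8.2 = 19.24.
C0 = (dt - 2*K*X)/denom = (8.2 - 2*9.2*0.4)/19.24 = 0.0437.
C1 = (dt + 2*K*X)/denom = (8.2 + 2*9.2*0.4)/19.24 = 0.8087.
C2 = (2*K*(1-X) - dt)/denom = 0.1476.
O2 = C0*I2 + C1*I1 + C2*O1
   = 0.0437*137 + 0.8087*100 + 0.1476*76
   = 98.07 m^3/s.

98.07


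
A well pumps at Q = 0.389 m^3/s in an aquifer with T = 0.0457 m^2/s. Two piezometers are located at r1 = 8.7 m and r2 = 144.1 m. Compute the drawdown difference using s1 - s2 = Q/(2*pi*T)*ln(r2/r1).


Thiem equation: s1 - s2 = Q/(2*pi*T) * ln(r2/r1).
ln(r2/r1) = ln(144.1/8.7) = 2.8072.
Q/(2*pi*T) = 0.389 / (2*pi*0.0457) = 0.389 / 0.2871 = 1.3547.
s1 - s2 = 1.3547 * 2.8072 = 3.803 m.

3.803


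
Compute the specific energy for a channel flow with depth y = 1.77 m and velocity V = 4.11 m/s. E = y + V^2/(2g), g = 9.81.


Specific energy E = y + V^2/(2g).
Velocity head = V^2/(2g) = 4.11^2 / (2*9.81) = 16.8921 / 19.62 = 0.861 m.
E = 1.77 + 0.861 = 2.631 m.

2.631


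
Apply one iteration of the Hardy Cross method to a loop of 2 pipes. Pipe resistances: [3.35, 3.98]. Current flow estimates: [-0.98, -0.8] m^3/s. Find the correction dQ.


Numerator terms (r*Q*|Q|): 3.35*-0.98*|-0.98| = -3.2173; 3.98*-0.8*|-0.8| = -2.5472.
Sum of numerator = -5.7645.
Denominator terms (r*|Q|): 3.35*|-0.98| = 3.283; 3.98*|-0.8| = 3.184.
2 * sum of denominator = 2 * 6.467 = 12.934.
dQ = --5.7645 / 12.934 = 0.4457 m^3/s.

0.4457


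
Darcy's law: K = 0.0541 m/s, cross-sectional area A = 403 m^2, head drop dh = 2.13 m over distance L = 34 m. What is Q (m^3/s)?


Darcy's law: Q = K * A * i, where i = dh/L.
Hydraulic gradient i = 2.13 / 34 = 0.062647.
Q = 0.0541 * 403 * 0.062647
  = 1.3658 m^3/s.

1.3658


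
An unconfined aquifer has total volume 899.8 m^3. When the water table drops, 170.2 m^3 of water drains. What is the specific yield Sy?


Specific yield Sy = Volume drained / Total volume.
Sy = 170.2 / 899.8
   = 0.1892.

0.1892


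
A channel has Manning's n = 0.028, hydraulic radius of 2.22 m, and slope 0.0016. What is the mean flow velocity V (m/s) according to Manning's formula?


Manning's equation gives V = (1/n) * R^(2/3) * S^(1/2).
First, compute R^(2/3) = 2.22^(2/3) = 1.7018.
Next, S^(1/2) = 0.0016^(1/2) = 0.04.
Then 1/n = 1/0.028 = 35.71.
V = 35.71 * 1.7018 * 0.04 = 2.4311 m/s.

2.4311


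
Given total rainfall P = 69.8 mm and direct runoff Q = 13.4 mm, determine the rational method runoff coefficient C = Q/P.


The runoff coefficient C = runoff depth / rainfall depth.
C = 13.4 / 69.8
  = 0.192.

0.192


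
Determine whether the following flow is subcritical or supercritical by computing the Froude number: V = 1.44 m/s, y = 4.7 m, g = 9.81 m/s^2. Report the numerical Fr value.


The Froude number is defined as Fr = V / sqrt(g*y).
g*y = 9.81 * 4.7 = 46.107.
sqrt(g*y) = sqrt(46.107) = 6.7902.
Fr = 1.44 / 6.7902 = 0.2121.
Since Fr < 1, the flow is subcritical.

0.2121


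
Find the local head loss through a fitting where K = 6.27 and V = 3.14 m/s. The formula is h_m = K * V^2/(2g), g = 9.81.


Minor loss formula: h_m = K * V^2/(2g).
V^2 = 3.14^2 = 9.8596.
V^2/(2g) = 9.8596 / 19.62 = 0.5025 m.
h_m = 6.27 * 0.5025 = 3.1509 m.

3.1509
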